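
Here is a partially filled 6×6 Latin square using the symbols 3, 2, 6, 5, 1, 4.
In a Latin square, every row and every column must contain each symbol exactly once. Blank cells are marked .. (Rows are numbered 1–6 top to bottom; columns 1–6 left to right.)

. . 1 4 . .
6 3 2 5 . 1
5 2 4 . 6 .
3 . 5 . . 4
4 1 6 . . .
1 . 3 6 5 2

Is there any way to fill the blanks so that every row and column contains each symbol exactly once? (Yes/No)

Yes

No row or column among the givens repeats a symbol, and propagating forced cells runs into no contradiction.
One valid completion exists (for instance, 2 5 1 4 3 6 / 6 3 2 5 4 1 / 5 2 4 1 6 3 / 3 6 5 2 1 4 / 4 1 6 3 2 5 / 1 4 3 6 5 2).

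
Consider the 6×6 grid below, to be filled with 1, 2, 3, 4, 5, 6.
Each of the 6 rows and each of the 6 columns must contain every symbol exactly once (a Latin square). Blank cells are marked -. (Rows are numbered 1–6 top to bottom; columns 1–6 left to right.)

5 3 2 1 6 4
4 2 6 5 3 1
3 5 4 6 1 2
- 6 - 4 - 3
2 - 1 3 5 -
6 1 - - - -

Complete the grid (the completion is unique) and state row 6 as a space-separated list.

6 1 3 2 4 5

Row 6, column 4: row 6 has {1, 6} and column 4 has {1, 3, 4, 5, 6}, leaving only 2.
Row 6, column 5: row 6 has {1, 2, 6} and column 5 has {1, 3, 5, 6}, leaving only 4.
Row 6, column 6: row 6 has {1, 2, 4, 6} and column 6 has {1, 2, 3, 4}, leaving only 5.
Row 6, column 3: row 6 has {1, 2, 4, 5, 6} and column 3 has {1, 2, 4, 6}, leaving only 3.
So row 6 reads: 6 1 3 2 4 5.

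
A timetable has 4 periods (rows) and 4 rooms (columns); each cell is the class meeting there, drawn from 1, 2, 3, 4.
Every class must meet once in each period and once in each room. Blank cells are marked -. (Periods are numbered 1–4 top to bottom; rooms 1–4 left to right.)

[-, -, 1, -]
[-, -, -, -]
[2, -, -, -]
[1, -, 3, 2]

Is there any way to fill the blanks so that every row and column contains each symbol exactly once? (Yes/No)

No period or room among the givens repeats a symbol, and propagating forced cells runs into no contradiction.
One valid completion exists (for instance, 4 2 1 3 / 3 1 2 4 / 2 3 4 1 / 1 4 3 2).

Yes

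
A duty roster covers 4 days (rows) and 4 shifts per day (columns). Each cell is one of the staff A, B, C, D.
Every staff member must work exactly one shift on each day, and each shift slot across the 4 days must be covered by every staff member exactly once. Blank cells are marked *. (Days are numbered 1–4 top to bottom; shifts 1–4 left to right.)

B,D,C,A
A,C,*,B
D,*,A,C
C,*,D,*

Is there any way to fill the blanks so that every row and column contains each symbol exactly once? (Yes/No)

No

Day 2, shift 3: day 2 together with shift 3 already contain {A, B, C, D} — every symbol — so nothing can go there. The grid has no valid completion.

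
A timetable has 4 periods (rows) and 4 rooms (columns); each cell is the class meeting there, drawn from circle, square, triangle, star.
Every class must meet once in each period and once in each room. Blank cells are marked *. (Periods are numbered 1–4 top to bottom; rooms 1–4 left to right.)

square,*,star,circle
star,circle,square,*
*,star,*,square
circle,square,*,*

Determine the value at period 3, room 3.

Period 1, room 2: period 1 has {circle, square, star} and room 2 has {circle, square, star}, leaving only triangle.
Period 2, room 4: period 2 has {circle, square, star} and room 4 has {circle, square}, leaving only triangle.
Period 3, room 1: period 3 has {square, star} and room 1 has {circle, square, star}, leaving only triangle.
Period 3 already has {square, triangle, star} and room 3 already has {square, star}, so period 3, room 3 must be circle.

circle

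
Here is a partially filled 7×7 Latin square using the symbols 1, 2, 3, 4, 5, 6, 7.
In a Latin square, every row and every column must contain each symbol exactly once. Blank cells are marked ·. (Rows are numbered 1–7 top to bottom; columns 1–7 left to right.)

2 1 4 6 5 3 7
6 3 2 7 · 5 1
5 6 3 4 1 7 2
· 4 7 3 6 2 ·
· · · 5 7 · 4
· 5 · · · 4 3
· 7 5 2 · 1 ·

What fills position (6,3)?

Row 2, column 5: row 2 has {1, 2, 3, 5, 6, 7} and column 5 has {1, 5, 6, 7}, leaving only 4.
Row 4, column 1: row 4 has {2, 3, 4, 6, 7} and column 1 has {2, 5, 6}, leaving only 1.
Row 4, column 7: row 4 has {1, 2, 3, 4, 6, 7} and column 7 has {1, 2, 3, 4, 7}, leaving only 5.
Row 5, column 1: row 5 has {4, 5, 7} and column 1 has {1, 2, 5, 6}, leaving only 3.
Row 5, column 2: row 5 has {3, 4, 5, 7} and column 2 has {1, 3, 4, 5, 6, 7}, leaving only 2.
Row 5, column 6: row 5 has {2, 3, 4, 5, 7} and column 6 has {1, 2, 3, 4, 5, 7}, leaving only 6.
Row 5, column 3: row 5 has {2, 3, 4, 5, 6, 7} and column 3 has {2, 3, 4, 5, 7}, leaving only 1.
Row 6 already has {3, 4, 5} and column 3 already has {1, 2, 3, 4, 5, 7}, so row 6, column 3 must be 6.

6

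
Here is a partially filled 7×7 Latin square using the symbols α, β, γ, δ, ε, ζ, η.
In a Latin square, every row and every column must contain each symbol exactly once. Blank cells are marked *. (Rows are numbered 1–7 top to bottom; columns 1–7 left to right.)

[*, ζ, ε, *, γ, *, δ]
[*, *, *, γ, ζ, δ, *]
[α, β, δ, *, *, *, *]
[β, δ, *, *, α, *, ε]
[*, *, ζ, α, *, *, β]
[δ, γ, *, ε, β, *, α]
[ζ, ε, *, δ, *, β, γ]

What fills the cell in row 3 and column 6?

γ

Row 1, column 1: row 1 has {γ, δ, ε, ζ} and column 1 has {α, β, δ, ζ}, leaving only η.
Row 1, column 4: row 1 has {γ, δ, ε, ζ, η} and column 4 has {α, γ, δ, ε}, leaving only β.
Row 1, column 6: row 1 has {β, γ, δ, ε, ζ, η} and column 6 has {β, δ}, leaving only α.
Row 2, column 1: row 2 has {γ, δ, ζ} and column 1 has {α, β, δ, ζ, η}, leaving only ε.
Row 2, column 7: row 2 has {γ, δ, ε, ζ} and column 7 has {α, β, γ, δ, ε}, leaving only η.
Row 2, column 2: row 2 has {γ, δ, ε, ζ, η} and column 2 has {β, γ, δ, ε, ζ}, leaving only α.
Row 2, column 3: row 2 has {α, γ, δ, ε, ζ, η} and column 3 has {δ, ε, ζ}, leaving only β.
Row 3, column 7: row 3 has {α, β, δ} and column 7 has {α, β, γ, δ, ε, η}, leaving only ζ.
Row 3, column 4: row 3 has {α, β, δ, ζ} and column 4 has {α, β, γ, δ, ε}, leaving only η.
Row 3, column 5: row 3 has {α, β, δ, ζ, η} and column 5 has {α, β, γ, ζ}, leaving only ε.
Row 3 already has {α, β, δ, ε, ζ, η} and column 6 already has {α, β, δ}, so row 3, column 6 must be γ.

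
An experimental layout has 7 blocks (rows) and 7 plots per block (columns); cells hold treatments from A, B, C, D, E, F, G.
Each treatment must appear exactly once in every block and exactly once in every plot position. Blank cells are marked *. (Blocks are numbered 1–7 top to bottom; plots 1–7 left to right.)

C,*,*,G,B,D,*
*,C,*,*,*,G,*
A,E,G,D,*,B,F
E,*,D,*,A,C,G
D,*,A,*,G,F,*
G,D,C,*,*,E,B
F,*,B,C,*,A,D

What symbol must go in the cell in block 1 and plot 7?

E

Block 2, plot 1: block 2 has {C, G} and plot 1 has {A, C, D, E, F, G}, leaving only B.
Block 3, plot 5: block 3 has {A, B, D, E, F, G} and plot 5 has {A, B, G}, leaving only C.
Block 5, plot 2: block 5 has {A, D, F, G} and plot 2 has {C, D, E}, leaving only B.
Block 4, plot 2: block 4 has {A, C, D, E, G} and plot 2 has {B, C, D, E}, leaving only F.
Block 1, plot 2: block 1 has {B, C, D, G} and plot 2 has {B, C, D, E, F}, leaving only A.
Block 1 already has {A, B, C, D, G} and plot 7 already has {B, D, F, G}, so block 1, plot 7 must be E.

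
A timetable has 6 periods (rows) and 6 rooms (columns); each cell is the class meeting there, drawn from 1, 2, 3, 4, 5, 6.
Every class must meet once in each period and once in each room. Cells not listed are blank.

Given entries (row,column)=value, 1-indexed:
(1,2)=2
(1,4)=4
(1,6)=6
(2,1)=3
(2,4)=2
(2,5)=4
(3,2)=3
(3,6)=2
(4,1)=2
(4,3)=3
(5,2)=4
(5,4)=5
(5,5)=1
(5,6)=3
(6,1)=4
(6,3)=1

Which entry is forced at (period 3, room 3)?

Period 1, room 3: period 1 has {2, 4, 6} and room 3 has {1, 3}, leaving only 5.
Period 1, room 1: period 1 has {2, 4, 5, 6} and room 1 has {2, 3, 4}, leaving only 1.
Period 1, room 5: period 1 has {1, 2, 4, 5, 6} and room 5 has {1, 4}, leaving only 3.
Period 2, room 3: period 2 has {2, 3, 4} and room 3 has {1, 3, 5}, leaving only 6.
Period 3 already has {2, 3} and room 3 already has {1, 3, 5, 6}, so period 3, room 3 must be 4.

4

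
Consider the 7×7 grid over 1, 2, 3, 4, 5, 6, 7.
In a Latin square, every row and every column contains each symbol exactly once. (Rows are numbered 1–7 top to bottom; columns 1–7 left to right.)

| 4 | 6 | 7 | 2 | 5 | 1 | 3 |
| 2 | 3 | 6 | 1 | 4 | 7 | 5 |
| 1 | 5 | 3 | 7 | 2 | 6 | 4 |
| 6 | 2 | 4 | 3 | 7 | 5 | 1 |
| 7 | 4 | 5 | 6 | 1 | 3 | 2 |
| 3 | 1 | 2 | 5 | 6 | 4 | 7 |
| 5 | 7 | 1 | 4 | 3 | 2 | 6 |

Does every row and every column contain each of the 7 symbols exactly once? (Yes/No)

Each row is a permutation of the 7 symbols, and so is each column.

Yes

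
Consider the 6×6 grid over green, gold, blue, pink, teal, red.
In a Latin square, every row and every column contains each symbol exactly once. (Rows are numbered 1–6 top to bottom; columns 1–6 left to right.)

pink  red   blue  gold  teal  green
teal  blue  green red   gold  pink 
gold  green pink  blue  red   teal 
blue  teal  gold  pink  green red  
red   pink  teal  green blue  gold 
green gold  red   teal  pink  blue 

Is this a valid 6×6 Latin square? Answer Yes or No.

Each row is a permutation of the 6 symbols, and so is each column.

Yes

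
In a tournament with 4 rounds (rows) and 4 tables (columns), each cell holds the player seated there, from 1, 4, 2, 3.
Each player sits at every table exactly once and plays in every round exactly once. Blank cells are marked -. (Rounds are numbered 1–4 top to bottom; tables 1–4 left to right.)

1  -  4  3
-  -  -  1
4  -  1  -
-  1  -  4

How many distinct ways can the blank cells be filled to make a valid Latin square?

2

Round 1, table 2: eliminating its round and table leaves {2}.
Round 2, table 1: eliminating its round and table leaves {2, 3}.
Round 2, table 2: eliminating its round and table leaves {4, 2, 3}.
Round 2, table 3: eliminating its round and table leaves {2, 3}.
Round 3, table 2: eliminating its round and table leaves {2, 3}.
Round 3, table 4: eliminating its round and table leaves {2}.
Round 4, table 1: eliminating its round and table leaves {2, 3}.
Round 4, table 3: eliminating its round and table leaves {2, 3}.
Enumerating the assignments across these blanks that avoid any round or table repeat gives 2 completions.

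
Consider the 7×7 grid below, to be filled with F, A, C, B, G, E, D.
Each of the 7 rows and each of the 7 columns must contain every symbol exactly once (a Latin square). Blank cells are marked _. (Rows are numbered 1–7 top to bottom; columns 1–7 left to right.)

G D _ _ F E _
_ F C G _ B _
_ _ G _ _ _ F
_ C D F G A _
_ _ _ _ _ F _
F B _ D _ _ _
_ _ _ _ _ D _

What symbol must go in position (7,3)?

F

Row 3, column 6: row 3 has {F, G} and column 6 has {F, A, B, E, D}, leaving only C.
Row 6, column 6: row 6 has {F, B, D} and column 6 has {F, A, C, B, E, D}, leaving only G.
Row 7, column 3 is narrowed to {F, A, B, E}.
If it were A, then row 6, column 3 would be left with no valid symbol.
If it were B, then row 6, column 3 would be left with no valid symbol.
If it were E, then row 5, column 3 would be left with no valid symbol.
So row 7, column 3 must be F.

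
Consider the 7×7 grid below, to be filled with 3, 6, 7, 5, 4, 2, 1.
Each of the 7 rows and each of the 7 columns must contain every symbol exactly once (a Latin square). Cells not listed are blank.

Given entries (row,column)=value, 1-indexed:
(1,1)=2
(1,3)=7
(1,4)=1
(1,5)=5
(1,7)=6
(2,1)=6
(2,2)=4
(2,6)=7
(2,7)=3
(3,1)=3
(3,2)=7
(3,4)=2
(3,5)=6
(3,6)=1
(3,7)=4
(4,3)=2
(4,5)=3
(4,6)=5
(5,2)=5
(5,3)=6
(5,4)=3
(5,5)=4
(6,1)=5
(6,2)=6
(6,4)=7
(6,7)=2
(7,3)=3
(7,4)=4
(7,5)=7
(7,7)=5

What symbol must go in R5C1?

7

Row 1, column 2: row 1 has {6, 7, 5, 2, 1} and column 2 has {6, 7, 5, 4}, leaving only 3.
Row 1, column 6: row 1 has {3, 6, 7, 5, 2, 1} and column 6 has {7, 5, 1}, leaving only 4.
Row 2, column 4: row 2 has {3, 6, 7, 4} and column 4 has {3, 7, 4, 2, 1}, leaving only 5.
Row 2, column 3: row 2 has {3, 6, 7, 5, 4} and column 3 has {3, 6, 7, 2}, leaving only 1.
Row 2, column 5: row 2 has {3, 6, 7, 5, 4, 1} and column 5 has {3, 6, 7, 5, 4}, leaving only 2.
Row 3, column 3: row 3 has {3, 6, 7, 4, 2, 1} and column 3 has {3, 6, 7, 2, 1}, leaving only 5.
Row 4, column 2: row 4 has {3, 5, 2} and column 2 has {3, 6, 7, 5, 4}, leaving only 1.
Row 4, column 4: row 4 has {3, 5, 2, 1} and column 4 has {3, 7, 5, 4, 2, 1}, leaving only 6.
Row 4, column 7: row 4 has {3, 6, 5, 2, 1} and column 7 has {3, 6, 5, 4, 2}, leaving only 7.
Row 4, column 1: row 4 has {3, 6, 7, 5, 2, 1} and column 1 has {3, 6, 5, 2}, leaving only 4.
Row 5, column 6: row 5 has {3, 6, 5, 4} and column 6 has {7, 5, 4, 1}, leaving only 2.
Row 5, column 7: row 5 has {3, 6, 5, 4, 2} and column 7 has {3, 6, 7, 5, 4, 2}, leaving only 1.
Row 5 already has {3, 6, 5, 4, 2, 1} and column 1 already has {3, 6, 5, 4, 2}, so row 5, column 1 must be 7.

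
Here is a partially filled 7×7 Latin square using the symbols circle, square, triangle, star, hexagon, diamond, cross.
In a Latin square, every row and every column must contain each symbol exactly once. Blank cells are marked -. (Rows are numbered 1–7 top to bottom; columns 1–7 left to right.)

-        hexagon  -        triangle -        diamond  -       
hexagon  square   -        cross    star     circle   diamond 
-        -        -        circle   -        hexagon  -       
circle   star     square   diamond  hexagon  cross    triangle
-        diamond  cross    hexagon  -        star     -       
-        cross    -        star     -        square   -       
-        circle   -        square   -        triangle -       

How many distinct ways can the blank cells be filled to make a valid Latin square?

13

Row 1, column 1: eliminating its row and column leaves {square, star, cross}.
Row 1, column 3: eliminating its row and column leaves {circle, star}.
Row 1, column 5: eliminating its row and column leaves {circle, square, cross}.
Row 1, column 7: eliminating its row and column leaves {circle, square, star, cross}.
Row 2, column 3: eliminating its row and column leaves {triangle}.
Row 3, column 1: eliminating its row and column leaves {square, triangle, star, diamond, cross}.
Row 3, column 2: eliminating its row and column leaves {triangle}.
Row 3, column 3: eliminating its row and column leaves {triangle, star, diamond}.
Row 3, column 5: eliminating its row and column leaves {square, triangle, diamond, cross}.
Row 3, column 7: eliminating its row and column leaves {square, star, cross}.
Row 5, column 1: eliminating its row and column leaves {square, triangle}.
Row 5, column 5: eliminating its row and column leaves {circle, square, triangle}.
Row 5, column 7: eliminating its row and column leaves {circle, square}.
Row 6, column 1: eliminating its row and column leaves {triangle, diamond}.
Row 6, column 3: eliminating its row and column leaves {circle, triangle, hexagon, diamond}.
Row 6, column 5: eliminating its row and column leaves {circle, triangle, diamond}.
Row 6, column 7: eliminating its row and column leaves {circle, hexagon}.
Row 7, column 1: eliminating its row and column leaves {star, diamond, cross}.
Row 7, column 3: eliminating its row and column leaves {star, hexagon, diamond}.
Row 7, column 5: eliminating its row and column leaves {diamond, cross}.
Row 7, column 7: eliminating its row and column leaves {star, hexagon, cross}.
Enumerating the assignments across these blanks that avoid any row or column repeat gives 13 completions.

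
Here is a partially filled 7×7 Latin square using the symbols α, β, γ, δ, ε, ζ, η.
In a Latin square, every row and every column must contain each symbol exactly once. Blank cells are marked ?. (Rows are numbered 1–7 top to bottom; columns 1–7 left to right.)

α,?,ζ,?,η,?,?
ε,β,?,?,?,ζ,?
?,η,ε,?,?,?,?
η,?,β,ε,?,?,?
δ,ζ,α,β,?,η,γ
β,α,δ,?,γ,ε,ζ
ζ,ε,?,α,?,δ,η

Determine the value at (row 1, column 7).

ε

Row 3, column 1: row 3 has {ε, η} and column 1 has {α, β, δ, ε, ζ, η}, leaving only γ.
Row 5, column 5: row 5 has {α, β, γ, δ, ζ, η} and column 5 has {γ, η}, leaving only ε.
Row 6, column 4: row 6 has {α, β, γ, δ, ε, ζ} and column 4 has {α, β, ε}, leaving only η.
Row 7, column 3: row 7 has {α, δ, ε, ζ, η} and column 3 has {α, β, δ, ε, ζ}, leaving only γ.
Row 2, column 3: row 2 has {β, ε, ζ} and column 3 has {α, β, γ, δ, ε, ζ}, leaving only η.
Row 7, column 5: row 7 has {α, γ, δ, ε, ζ, η} and column 5 has {γ, ε, η}, leaving only β.
Row 1, column 7 is narrowed to {β, δ, ε}.
If it were β, then row 1, column 4 would be left with no valid symbol.
If it were δ, then row 1, column 4 would be left with no valid symbol.
So row 1, column 7 must be ε.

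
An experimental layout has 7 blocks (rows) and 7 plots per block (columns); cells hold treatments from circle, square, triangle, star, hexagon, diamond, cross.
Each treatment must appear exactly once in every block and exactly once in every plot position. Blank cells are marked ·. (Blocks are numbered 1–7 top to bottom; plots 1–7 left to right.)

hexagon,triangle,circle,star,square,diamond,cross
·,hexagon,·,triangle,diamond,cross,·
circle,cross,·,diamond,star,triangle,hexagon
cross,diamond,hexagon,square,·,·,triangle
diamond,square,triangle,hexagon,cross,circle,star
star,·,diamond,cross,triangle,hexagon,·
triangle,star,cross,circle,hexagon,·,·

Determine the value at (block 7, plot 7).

diamond

Block 2, plot 1: block 2 has {triangle, hexagon, diamond, cross} and plot 1 has {circle, triangle, star, hexagon, diamond, cross}, leaving only square.
Block 2, plot 3: block 2 has {square, triangle, hexagon, diamond, cross} and plot 3 has {circle, triangle, hexagon, diamond, cross}, leaving only star.
Block 2, plot 7: block 2 has {square, triangle, star, hexagon, diamond, cross} and plot 7 has {triangle, star, hexagon, cross}, leaving only circle.
Block 3, plot 3: block 3 has {circle, triangle, star, hexagon, diamond, cross} and plot 3 has {circle, triangle, star, hexagon, diamond, cross}, leaving only square.
Block 4, plot 5: block 4 has {square, triangle, hexagon, diamond, cross} and plot 5 has {square, triangle, star, hexagon, diamond, cross}, leaving only circle.
Block 4, plot 6: block 4 has {circle, square, triangle, hexagon, diamond, cross} and plot 6 has {circle, triangle, hexagon, diamond, cross}, leaving only star.
Block 6, plot 2: block 6 has {triangle, star, hexagon, diamond, cross} and plot 2 has {square, triangle, star, hexagon, diamond, cross}, leaving only circle.
Block 6, plot 7: block 6 has {circle, triangle, star, hexagon, diamond, cross} and plot 7 has {circle, triangle, star, hexagon, cross}, leaving only square.
Block 7 already has {circle, triangle, star, hexagon, cross} and plot 7 already has {circle, square, triangle, star, hexagon, cross}, so block 7, plot 7 must be diamond.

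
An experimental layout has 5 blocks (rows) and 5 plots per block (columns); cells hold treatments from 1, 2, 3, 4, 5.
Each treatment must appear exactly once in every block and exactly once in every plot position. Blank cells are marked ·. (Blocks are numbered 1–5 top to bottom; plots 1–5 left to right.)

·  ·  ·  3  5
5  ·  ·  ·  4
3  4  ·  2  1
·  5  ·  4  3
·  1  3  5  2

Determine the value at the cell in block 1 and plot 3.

4

Block 1, plot 2: block 1 has {3, 5} and plot 2 has {1, 4, 5}, leaving only 2.
Block 2, plot 2: block 2 has {4, 5} and plot 2 has {1, 2, 4, 5}, leaving only 3.
Block 2, plot 4: block 2 has {3, 4, 5} and plot 4 has {2, 3, 4, 5}, leaving only 1.
Block 2, plot 3: block 2 has {1, 3, 4, 5} and plot 3 has {3}, leaving only 2.
Block 3, plot 3: block 3 has {1, 2, 3, 4} and plot 3 has {2, 3}, leaving only 5.
Block 4, plot 3: block 4 has {3, 4, 5} and plot 3 has {2, 3, 5}, leaving only 1.
Block 1 already has {2, 3, 5} and plot 3 already has {1, 2, 3, 5}, so block 1, plot 3 must be 4.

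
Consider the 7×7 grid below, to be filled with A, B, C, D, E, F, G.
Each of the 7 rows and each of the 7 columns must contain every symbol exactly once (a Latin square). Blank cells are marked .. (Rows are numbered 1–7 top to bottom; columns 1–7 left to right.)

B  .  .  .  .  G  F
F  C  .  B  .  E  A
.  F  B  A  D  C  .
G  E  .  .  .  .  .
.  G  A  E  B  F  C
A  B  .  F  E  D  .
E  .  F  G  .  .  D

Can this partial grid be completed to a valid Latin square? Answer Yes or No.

No

Row 3, column 1: row 3 together with column 1 already contain {A, B, C, D, E, F, G} — every symbol — so nothing can go there. The grid has no valid completion.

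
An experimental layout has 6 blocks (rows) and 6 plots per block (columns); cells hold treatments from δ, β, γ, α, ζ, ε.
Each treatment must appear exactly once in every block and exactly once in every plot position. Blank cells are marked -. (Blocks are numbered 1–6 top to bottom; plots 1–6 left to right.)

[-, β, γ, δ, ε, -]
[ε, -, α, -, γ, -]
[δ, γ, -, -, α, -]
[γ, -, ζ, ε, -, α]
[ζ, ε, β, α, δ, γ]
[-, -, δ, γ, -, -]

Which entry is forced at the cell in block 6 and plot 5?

ζ

Block 1, plot 1: block 1 has {δ, β, γ, ε} and plot 1 has {δ, γ, ζ, ε}, leaving only α.
Block 1, plot 6: block 1 has {δ, β, γ, α, ε} and plot 6 has {γ, α}, leaving only ζ.
Block 3, plot 3: block 3 has {δ, γ, α} and plot 3 has {δ, β, γ, α, ζ}, leaving only ε.
Block 3, plot 6: block 3 has {δ, γ, α, ε} and plot 6 has {γ, α, ζ}, leaving only β.
Block 2, plot 6: block 2 has {γ, α, ε} and plot 6 has {β, γ, α, ζ}, leaving only δ.
Block 2, plot 2: block 2 has {δ, γ, α, ε} and plot 2 has {β, γ, ε}, leaving only ζ.
Block 2, plot 4: block 2 has {δ, γ, α, ζ, ε} and plot 4 has {δ, γ, α, ε}, leaving only β.
Block 3, plot 4: block 3 has {δ, β, γ, α, ε} and plot 4 has {δ, β, γ, α, ε}, leaving only ζ.
Block 4, plot 2: block 4 has {γ, α, ζ, ε} and plot 2 has {β, γ, ζ, ε}, leaving only δ.
Block 4, plot 5: block 4 has {δ, γ, α, ζ, ε} and plot 5 has {δ, γ, α, ε}, leaving only β.
Block 6 already has {δ, γ} and plot 5 already has {δ, β, γ, α, ε}, so block 6, plot 5 must be ζ.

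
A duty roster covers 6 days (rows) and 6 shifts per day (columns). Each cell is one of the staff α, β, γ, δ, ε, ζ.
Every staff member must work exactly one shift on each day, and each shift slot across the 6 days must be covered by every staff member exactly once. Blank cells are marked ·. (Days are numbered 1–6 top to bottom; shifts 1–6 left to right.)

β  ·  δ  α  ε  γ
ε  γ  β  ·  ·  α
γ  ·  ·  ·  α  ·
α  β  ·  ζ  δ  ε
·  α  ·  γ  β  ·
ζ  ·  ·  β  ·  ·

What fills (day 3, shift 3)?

Day 1, shift 2: day 1 has {α, β, γ, δ, ε} and shift 2 has {α, β, γ}, leaving only ζ.
Day 2, shift 4: day 2 has {α, β, γ, ε} and shift 4 has {α, β, γ, ζ}, leaving only δ.
Day 2, shift 5: day 2 has {α, β, γ, δ, ε} and shift 5 has {α, β, δ, ε}, leaving only ζ.
Day 3, shift 4: day 3 has {α, γ} and shift 4 has {α, β, γ, δ, ζ}, leaving only ε.
Day 3 already has {α, γ, ε} and shift 3 already has {β, δ}, so day 3, shift 3 must be ζ.

ζ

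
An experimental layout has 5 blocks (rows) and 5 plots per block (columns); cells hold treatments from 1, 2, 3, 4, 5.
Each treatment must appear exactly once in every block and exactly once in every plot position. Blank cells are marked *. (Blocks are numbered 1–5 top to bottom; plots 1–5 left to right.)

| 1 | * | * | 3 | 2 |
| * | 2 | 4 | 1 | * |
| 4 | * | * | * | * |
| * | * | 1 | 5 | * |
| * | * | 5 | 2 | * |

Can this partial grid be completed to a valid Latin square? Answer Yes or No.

Block 1, plot 3: block 1 together with plot 3 already contain {1, 2, 3, 4, 5} — every symbol — so nothing can go there. The grid has no valid completion.

No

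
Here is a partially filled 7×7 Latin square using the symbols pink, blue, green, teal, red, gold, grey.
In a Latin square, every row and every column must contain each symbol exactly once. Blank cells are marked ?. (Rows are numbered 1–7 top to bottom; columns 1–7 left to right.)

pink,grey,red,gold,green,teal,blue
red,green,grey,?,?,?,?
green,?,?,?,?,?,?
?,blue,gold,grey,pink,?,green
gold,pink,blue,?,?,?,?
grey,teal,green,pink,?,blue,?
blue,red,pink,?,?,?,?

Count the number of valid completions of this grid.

8

Row 2, column 4: eliminating its row and column leaves {blue, teal}.
Row 2, column 5: eliminating its row and column leaves {blue, teal, gold}.
Row 2, column 6: eliminating its row and column leaves {pink, gold}.
Row 2, column 7: eliminating its row and column leaves {pink, teal, gold}.
Row 3, column 2: eliminating its row and column leaves {gold}.
Row 3, column 3: eliminating its row and column leaves {teal}.
Row 3, column 4: eliminating its row and column leaves {blue, teal, red}.
Row 3, column 5: eliminating its row and column leaves {blue, teal, red, gold, grey}.
Row 3, column 6: eliminating its row and column leaves {pink, red, gold, grey}.
Row 3, column 7: eliminating its row and column leaves {pink, teal, red, gold, grey}.
Row 4, column 1: eliminating its row and column leaves {teal}.
Row 4, column 6: eliminating its row and column leaves {red}.
Row 5, column 4: eliminating its row and column leaves {green, teal, red}.
Row 5, column 5: eliminating its row and column leaves {teal, red, grey}.
Row 5, column 6: eliminating its row and column leaves {green, red, grey}.
Row 5, column 7: eliminating its row and column leaves {teal, red, grey}.
Row 6, column 5: eliminating its row and column leaves {red, gold}.
Row 6, column 7: eliminating its row and column leaves {red, gold}.
Row 7, column 4: eliminating its row and column leaves {green, teal}.
Row 7, column 5: eliminating its row and column leaves {teal, gold, grey}.
Row 7, column 6: eliminating its row and column leaves {green, gold, grey}.
Row 7, column 7: eliminating its row and column leaves {teal, gold, grey}.
Enumerating the assignments across these blanks that avoid any row or column repeat gives 8 completions.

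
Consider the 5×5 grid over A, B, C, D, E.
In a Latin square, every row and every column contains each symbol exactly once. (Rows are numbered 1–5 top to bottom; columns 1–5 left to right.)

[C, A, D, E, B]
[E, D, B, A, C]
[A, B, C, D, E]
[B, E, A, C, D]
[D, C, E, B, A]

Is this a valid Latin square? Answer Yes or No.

Each row is a permutation of the 5 symbols, and so is each column.

Yes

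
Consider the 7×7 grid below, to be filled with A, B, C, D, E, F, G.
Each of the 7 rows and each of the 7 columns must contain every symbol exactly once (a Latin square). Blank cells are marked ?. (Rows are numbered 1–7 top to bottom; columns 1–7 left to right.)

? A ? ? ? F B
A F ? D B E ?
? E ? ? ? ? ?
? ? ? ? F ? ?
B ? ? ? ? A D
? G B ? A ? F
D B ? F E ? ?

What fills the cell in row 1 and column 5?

Row 5, column 2: row 5 has {A, B, D} and column 2 has {A, B, E, F, G}, leaving only C.
Row 4, column 2: row 4 has {F} and column 2 has {A, B, C, E, F, G}, leaving only D.
Row 5, column 5: row 5 has {A, B, C, D} and column 5 has {A, B, E, F}, leaving only G.
Row 5, column 4: row 5 has {A, B, C, D, G} and column 4 has {D, F}, leaving only E.
Row 5, column 3: row 5 has {A, B, C, D, E, G} and column 3 has {B}, leaving only F.
Row 6, column 4: row 6 has {A, B, F, G} and column 4 has {D, E, F}, leaving only C.
Row 1, column 4: row 1 has {A, B, F} and column 4 has {C, D, E, F}, leaving only G.
Row 6, column 1: row 6 has {A, B, C, F, G} and column 1 has {A, B, D}, leaving only E.
Row 1, column 1: row 1 has {A, B, F, G} and column 1 has {A, B, D, E}, leaving only C.
Row 1 already has {A, B, C, F, G} and column 5 already has {A, B, E, F, G}, so row 1, column 5 must be D.

D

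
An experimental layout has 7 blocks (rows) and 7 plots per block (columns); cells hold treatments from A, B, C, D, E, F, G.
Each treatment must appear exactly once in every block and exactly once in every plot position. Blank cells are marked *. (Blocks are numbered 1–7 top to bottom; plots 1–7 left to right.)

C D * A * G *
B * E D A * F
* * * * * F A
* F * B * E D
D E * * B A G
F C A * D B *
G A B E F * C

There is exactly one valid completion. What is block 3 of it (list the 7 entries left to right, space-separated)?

E B D C G F A

Block 3, plot 1: block 3 has {A, F} and plot 1 has {B, C, D, F, G}, leaving only E.
Block 1, plot 3: block 1 has {A, C, D, G} and plot 3 has {A, B, E}, leaving only F.
Block 1, plot 5: block 1 has {A, C, D, F, G} and plot 5 has {A, B, D, F}, leaving only E.
Block 1, plot 7: block 1 has {A, C, D, E, F, G} and plot 7 has {A, C, D, F, G}, leaving only B.
Block 2, plot 2: block 2 has {A, B, D, E, F} and plot 2 has {A, C, D, E, F}, leaving only G.
Block 3, plot 2: block 3 has {A, E, F} and plot 2 has {A, C, D, E, F, G}, leaving only B.
Block 2, plot 6: block 2 has {A, B, D, E, F, G} and plot 6 has {A, B, E, F, G}, leaving only C.
Block 4, plot 1: block 4 has {B, D, E, F} and plot 1 has {B, C, D, E, F, G}, leaving only A.
Block 5, plot 3: block 5 has {A, B, D, E, G} and plot 3 has {A, B, E, F}, leaving only C.
Block 4, plot 3: block 4 has {A, B, D, E, F} and plot 3 has {A, B, C, E, F}, leaving only G.
Block 3, plot 3: block 3 has {A, B, E, F} and plot 3 has {A, B, C, E, F, G}, leaving only D.
Block 4, plot 5: block 4 has {A, B, D, E, F, G} and plot 5 has {A, B, D, E, F}, leaving only C.
Block 3, plot 5: block 3 has {A, B, D, E, F} and plot 5 has {A, B, C, D, E, F}, leaving only G.
Block 3, plot 4: block 3 has {A, B, D, E, F, G} and plot 4 has {A, B, D, E}, leaving only C.
So block 3 reads: E B D C G F A.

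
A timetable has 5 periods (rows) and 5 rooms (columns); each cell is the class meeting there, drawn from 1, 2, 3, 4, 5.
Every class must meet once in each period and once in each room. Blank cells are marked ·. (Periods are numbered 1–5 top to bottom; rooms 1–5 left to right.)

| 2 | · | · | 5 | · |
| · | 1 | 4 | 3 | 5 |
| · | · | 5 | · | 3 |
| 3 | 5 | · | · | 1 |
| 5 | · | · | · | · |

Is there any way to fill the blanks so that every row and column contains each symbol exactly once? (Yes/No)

Period 2, room 1: period 2 together with room 1 already contain {1, 2, 3, 4, 5} — every symbol — so nothing can go there. The grid has no valid completion.

No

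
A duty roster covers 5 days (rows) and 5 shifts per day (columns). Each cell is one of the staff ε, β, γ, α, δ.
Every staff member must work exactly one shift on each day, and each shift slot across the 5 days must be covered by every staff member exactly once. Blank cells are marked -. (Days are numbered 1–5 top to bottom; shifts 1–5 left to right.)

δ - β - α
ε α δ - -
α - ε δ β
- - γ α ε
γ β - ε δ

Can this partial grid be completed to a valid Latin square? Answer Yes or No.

No day or shift among the givens repeats a symbol, and propagating forced cells runs into no contradiction.
One valid completion exists (for instance, δ ε β γ α / ε α δ β γ / α γ ε δ β / β δ γ α ε / γ β α ε δ).

Yes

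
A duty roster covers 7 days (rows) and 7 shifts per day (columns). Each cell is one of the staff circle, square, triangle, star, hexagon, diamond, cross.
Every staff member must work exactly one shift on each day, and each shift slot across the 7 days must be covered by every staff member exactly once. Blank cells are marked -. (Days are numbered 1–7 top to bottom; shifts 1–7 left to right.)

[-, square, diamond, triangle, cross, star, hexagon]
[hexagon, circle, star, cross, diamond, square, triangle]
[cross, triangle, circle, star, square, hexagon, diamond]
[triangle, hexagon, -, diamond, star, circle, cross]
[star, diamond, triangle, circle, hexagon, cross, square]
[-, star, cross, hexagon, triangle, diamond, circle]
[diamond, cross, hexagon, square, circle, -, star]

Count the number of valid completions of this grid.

1

Day 1, shift 1: eliminating its day and shift leaves {circle}.
Day 4, shift 3: eliminating its day and shift leaves {square}.
Day 6, shift 1: eliminating its day and shift leaves {square}.
Day 7, shift 6: eliminating its day and shift leaves {triangle}.
Only one assignment across all blanks avoids any day or shift repeat, giving 1 completion.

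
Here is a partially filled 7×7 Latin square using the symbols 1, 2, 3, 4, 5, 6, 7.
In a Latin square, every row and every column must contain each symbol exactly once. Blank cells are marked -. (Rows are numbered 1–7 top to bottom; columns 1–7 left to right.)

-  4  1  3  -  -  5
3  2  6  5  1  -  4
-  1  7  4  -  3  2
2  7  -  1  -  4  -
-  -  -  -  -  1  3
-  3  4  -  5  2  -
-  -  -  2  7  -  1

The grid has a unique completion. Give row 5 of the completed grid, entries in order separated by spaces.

6 5 2 7 4 1 3

Row 2, column 6: row 2 has {1, 2, 3, 4, 5, 6} and column 6 has {1, 2, 3, 4}, leaving only 7.
Row 1, column 6: row 1 has {1, 3, 4, 5} and column 6 has {1, 2, 3, 4, 7}, leaving only 6.
Row 1, column 1: row 1 has {1, 3, 4, 5, 6} and column 1 has {2, 3}, leaving only 7.
Row 1, column 5: row 1 has {1, 3, 4, 5, 6, 7} and column 5 has {1, 5, 7}, leaving only 2.
Row 3, column 5: row 3 has {1, 2, 3, 4, 7} and column 5 has {1, 2, 5, 7}, leaving only 6.
Row 5, column 5: row 5 has {1, 3} and column 5 has {1, 2, 5, 6, 7}, leaving only 4.
Row 3, column 1: row 3 has {1, 2, 3, 4, 6, 7} and column 1 has {2, 3, 7}, leaving only 5.
Row 5, column 1: row 5 has {1, 3, 4} and column 1 has {2, 3, 5, 7}, leaving only 6.
Row 5, column 2: row 5 has {1, 3, 4, 6} and column 2 has {1, 2, 3, 4, 7}, leaving only 5.
Row 5, column 3: row 5 has {1, 3, 4, 5, 6} and column 3 has {1, 4, 6, 7}, leaving only 2.
Row 5, column 4: row 5 has {1, 2, 3, 4, 5, 6} and column 4 has {1, 2, 3, 4, 5}, leaving only 7.
So row 5 reads: 6 5 2 7 4 1 3.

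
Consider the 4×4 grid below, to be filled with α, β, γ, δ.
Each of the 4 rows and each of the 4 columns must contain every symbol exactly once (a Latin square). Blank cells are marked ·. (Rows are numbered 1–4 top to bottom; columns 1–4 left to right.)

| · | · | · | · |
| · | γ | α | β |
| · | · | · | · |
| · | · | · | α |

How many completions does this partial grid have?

Row 1, column 1: eliminating its row and column leaves {α, β, γ, δ}.
Row 1, column 2: eliminating its row and column leaves {α, β, δ}.
Row 1, column 3: eliminating its row and column leaves {β, γ, δ}.
Row 1, column 4: eliminating its row and column leaves {γ, δ}.
Row 2, column 1: eliminating its row and column leaves {δ}.
Row 3, column 1: eliminating its row and column leaves {α, β, γ, δ}.
Row 3, column 2: eliminating its row and column leaves {α, β, δ}.
Row 3, column 3: eliminating its row and column leaves {β, γ, δ}.
Row 3, column 4: eliminating its row and column leaves {γ, δ}.
Row 4, column 1: eliminating its row and column leaves {β, γ, δ}.
Row 4, column 2: eliminating its row and column leaves {β, δ}.
Row 4, column 3: eliminating its row and column leaves {β, γ, δ}.
Enumerating the assignments across these blanks that avoid any row or column repeat gives 8 completions.

8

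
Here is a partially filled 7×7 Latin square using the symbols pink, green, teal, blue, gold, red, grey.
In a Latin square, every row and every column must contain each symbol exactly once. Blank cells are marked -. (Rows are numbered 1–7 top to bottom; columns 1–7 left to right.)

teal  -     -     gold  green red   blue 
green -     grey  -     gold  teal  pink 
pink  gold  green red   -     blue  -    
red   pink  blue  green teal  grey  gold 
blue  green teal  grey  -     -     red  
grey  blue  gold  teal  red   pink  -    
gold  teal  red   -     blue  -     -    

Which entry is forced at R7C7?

grey

Row 1, column 2: row 1 has {green, teal, blue, gold, red} and column 2 has {pink, green, teal, blue, gold}, leaving only grey.
Row 1, column 3: row 1 has {green, teal, blue, gold, red, grey} and column 3 has {green, teal, blue, gold, red, grey}, leaving only pink.
Row 2, column 2: row 2 has {pink, green, teal, gold, grey} and column 2 has {pink, green, teal, blue, gold, grey}, leaving only red.
Row 2, column 4: row 2 has {pink, green, teal, gold, red, grey} and column 4 has {green, teal, gold, red, grey}, leaving only blue.
Row 3, column 5: row 3 has {pink, green, blue, gold, red} and column 5 has {green, teal, blue, gold, red}, leaving only grey.
Row 3, column 7: row 3 has {pink, green, blue, gold, red, grey} and column 7 has {pink, blue, gold, red}, leaving only teal.
Row 5, column 5: row 5 has {green, teal, blue, red, grey} and column 5 has {green, teal, blue, gold, red, grey}, leaving only pink.
Row 5, column 6: row 5 has {pink, green, teal, blue, red, grey} and column 6 has {pink, teal, blue, red, grey}, leaving only gold.
Row 6, column 7: row 6 has {pink, teal, blue, gold, red, grey} and column 7 has {pink, teal, blue, gold, red}, leaving only green.
Row 7 already has {teal, blue, gold, red} and column 7 already has {pink, green, teal, blue, gold, red}, so row 7, column 7 must be grey.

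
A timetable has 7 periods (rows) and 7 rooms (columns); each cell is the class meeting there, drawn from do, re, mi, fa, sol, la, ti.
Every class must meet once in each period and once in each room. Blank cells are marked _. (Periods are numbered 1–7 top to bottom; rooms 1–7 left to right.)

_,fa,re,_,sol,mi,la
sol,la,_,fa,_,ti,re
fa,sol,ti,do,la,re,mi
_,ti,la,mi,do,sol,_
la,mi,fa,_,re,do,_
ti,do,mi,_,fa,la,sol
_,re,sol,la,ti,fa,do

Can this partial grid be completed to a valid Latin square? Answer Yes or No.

No period or room among the givens repeats a symbol, and propagating forced cells runs into no contradiction.
One valid completion exists (for instance, do fa re ti sol mi la / sol la do fa mi ti re / fa sol ti do la re mi / re ti la mi do sol fa / la mi fa sol re do ti / ti do mi re fa la sol / mi re sol la ti fa do).

Yes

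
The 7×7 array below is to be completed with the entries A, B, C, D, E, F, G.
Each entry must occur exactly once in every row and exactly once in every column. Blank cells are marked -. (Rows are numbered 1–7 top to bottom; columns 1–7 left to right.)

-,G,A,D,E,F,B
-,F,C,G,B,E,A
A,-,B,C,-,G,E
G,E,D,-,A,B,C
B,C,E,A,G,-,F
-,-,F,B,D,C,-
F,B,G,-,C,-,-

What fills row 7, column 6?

Row 1, column 1: row 1 has {A, B, D, E, F, G} and column 1 has {A, B, F, G}, leaving only C.
Row 2, column 1: row 2 has {A, B, C, E, F, G} and column 1 has {A, B, C, F, G}, leaving only D.
Row 3, column 2: row 3 has {A, B, C, E, G} and column 2 has {B, C, E, F, G}, leaving only D.
Row 3, column 5: row 3 has {A, B, C, D, E, G} and column 5 has {A, B, C, D, E, G}, leaving only F.
Row 4, column 4: row 4 has {A, B, C, D, E, G} and column 4 has {A, B, C, D, G}, leaving only F.
Row 5, column 6: row 5 has {A, B, C, E, F, G} and column 6 has {B, C, E, F, G}, leaving only D.
Row 7 already has {B, C, F, G} and column 6 already has {B, C, D, E, F, G}, so row 7, column 6 must be A.

A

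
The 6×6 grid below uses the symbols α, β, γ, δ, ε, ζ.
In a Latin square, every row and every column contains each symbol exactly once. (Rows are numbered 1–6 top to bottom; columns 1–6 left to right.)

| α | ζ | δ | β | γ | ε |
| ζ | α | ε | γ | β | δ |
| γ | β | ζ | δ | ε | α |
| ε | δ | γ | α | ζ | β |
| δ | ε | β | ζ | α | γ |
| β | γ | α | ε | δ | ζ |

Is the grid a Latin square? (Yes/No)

Yes

Each row is a permutation of the 6 symbols, and so is each column.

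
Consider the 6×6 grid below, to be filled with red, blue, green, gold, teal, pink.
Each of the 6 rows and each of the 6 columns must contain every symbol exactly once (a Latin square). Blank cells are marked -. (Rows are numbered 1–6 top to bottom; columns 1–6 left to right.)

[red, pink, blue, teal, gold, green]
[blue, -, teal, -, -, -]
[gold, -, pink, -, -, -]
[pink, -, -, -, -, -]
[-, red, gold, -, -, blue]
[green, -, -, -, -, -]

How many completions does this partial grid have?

26

Row 2, column 2: eliminating its row and column leaves {green, gold}.
Row 2, column 4: eliminating its row and column leaves {red, green, gold, pink}.
Row 2, column 5: eliminating its row and column leaves {red, green, pink}.
Row 2, column 6: eliminating its row and column leaves {red, gold, pink}.
Row 3, column 2: eliminating its row and column leaves {blue, green, teal}.
Row 3, column 4: eliminating its row and column leaves {red, blue, green}.
Row 3, column 5: eliminating its row and column leaves {red, blue, green, teal}.
Row 3, column 6: eliminating its row and column leaves {red, teal}.
Row 4, column 2: eliminating its row and column leaves {blue, green, gold, teal}.
Row 4, column 3: eliminating its row and column leaves {red, green}.
Row 4, column 4: eliminating its row and column leaves {red, blue, green, gold}.
Row 4, column 5: eliminating its row and column leaves {red, blue, green, teal}.
Row 4, column 6: eliminating its row and column leaves {red, gold, teal}.
Row 5, column 1: eliminating its row and column leaves {teal}.
Row 5, column 4: eliminating its row and column leaves {green, pink}.
Row 5, column 5: eliminating its row and column leaves {green, teal, pink}.
Row 6, column 2: eliminating its row and column leaves {blue, gold, teal}.
Row 6, column 3: eliminating its row and column leaves {red}.
Row 6, column 4: eliminating its row and column leaves {red, blue, gold, pink}.
Row 6, column 5: eliminating its row and column leaves {red, blue, teal, pink}.
Row 6, column 6: eliminating its row and column leaves {red, gold, teal, pink}.
Enumerating the assignments across these blanks that avoid any row or column repeat gives 26 completions.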